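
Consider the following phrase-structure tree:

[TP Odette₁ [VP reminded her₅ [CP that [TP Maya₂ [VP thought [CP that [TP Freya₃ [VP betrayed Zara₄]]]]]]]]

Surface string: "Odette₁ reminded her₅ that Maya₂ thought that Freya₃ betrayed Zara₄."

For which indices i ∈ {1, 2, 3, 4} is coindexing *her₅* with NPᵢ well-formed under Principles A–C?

*her* is a pronoun, so Principle B applies: it must be free in its binding domain.
Binding domain of *her₅*: the matrix TP, whose subject is Odette₁.
*Odette₁* c-commands the pronoun within its binding domain → coindexation would violate Principle B.
*Maya₂*: the pronoun c-commands this R-expression → coindexation would violate Principle C on *Maya₂*.
*Freya₃*: the pronoun c-commands this R-expression → coindexation would violate Principle C on *Freya₃*.
*Zara₄*: the pronoun c-commands this R-expression → coindexation would violate Principle C on *Zara₄*.

none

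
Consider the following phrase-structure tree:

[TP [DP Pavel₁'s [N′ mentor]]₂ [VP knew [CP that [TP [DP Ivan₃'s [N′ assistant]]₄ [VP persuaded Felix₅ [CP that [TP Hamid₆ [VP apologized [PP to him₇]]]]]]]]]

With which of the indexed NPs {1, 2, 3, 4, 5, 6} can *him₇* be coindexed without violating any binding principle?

{1, 2, 3, 4, 5}

*him* is a pronoun, so Principle B applies: it must be free in its binding domain.
Binding domain of *him₇*: the embedded TP, whose subject is Hamid₆.
*Pavel₁* and the pronoun do not c-command one another → neither Principle B nor Principle C is at stake; coindexation permitted.
*[Pavel₁'s mentor]₂* c-commands the pronoun but from outside its binding domain, and is not c-commanded by it → coindexation permitted.
*Ivan₃* and the pronoun do not c-command one another → neither Principle B nor Principle C is at stake; coindexation permitted.
*[Ivan₃'s assistant]₄* c-commands the pronoun but from outside its binding domain, and is not c-commanded by it → coindexation permitted.
*Felix₅* c-commands the pronoun but from outside its binding domain, and is not c-commanded by it → coindexation permitted.
*Hamid₆* c-commands the pronoun within its binding domain → coindexation would violate Principle B.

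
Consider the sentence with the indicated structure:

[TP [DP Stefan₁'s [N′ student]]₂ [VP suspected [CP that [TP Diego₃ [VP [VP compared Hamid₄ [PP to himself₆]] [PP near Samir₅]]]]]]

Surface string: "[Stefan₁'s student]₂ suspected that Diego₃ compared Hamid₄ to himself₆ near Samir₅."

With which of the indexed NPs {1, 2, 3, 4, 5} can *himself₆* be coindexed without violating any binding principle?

*himself* is an anaphor, so Principle A applies: it must be bound in its binding domain.
Binding domain of *himself₆*: the embedded TP, whose subject is Diego₃.
*Stefan₁* does not c-command the anaphor → cannot bind it.
*[Stefan₁'s student]₂* c-commands the anaphor but is outside its binding domain → cannot satisfy Principle A.
*Diego₃* c-commands the anaphor within its binding domain → licit binder.
*Hamid₄* c-commands the anaphor within its binding domain → licit binder.
*Samir₅* does not c-command the anaphor → cannot bind it.

{3, 4}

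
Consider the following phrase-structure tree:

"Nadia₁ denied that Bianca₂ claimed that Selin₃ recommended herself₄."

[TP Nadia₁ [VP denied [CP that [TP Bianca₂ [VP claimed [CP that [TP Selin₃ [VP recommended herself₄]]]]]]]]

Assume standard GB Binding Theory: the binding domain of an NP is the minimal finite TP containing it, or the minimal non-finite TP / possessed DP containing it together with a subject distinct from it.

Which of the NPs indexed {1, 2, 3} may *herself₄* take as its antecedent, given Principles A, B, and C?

*herself* is an anaphor, so Principle A applies: it must be bound in its binding domain.
Binding domain of *herself₄*: the embedded TP, whose subject is Selin₃.
*Nadia₁* c-commands the anaphor but is outside its binding domain → cannot satisfy Principle A.
*Bianca₂* c-commands the anaphor but is outside its binding domain → cannot satisfy Principle A.
*Selin₃* c-commands the anaphor within its binding domain → licit binder.

{3}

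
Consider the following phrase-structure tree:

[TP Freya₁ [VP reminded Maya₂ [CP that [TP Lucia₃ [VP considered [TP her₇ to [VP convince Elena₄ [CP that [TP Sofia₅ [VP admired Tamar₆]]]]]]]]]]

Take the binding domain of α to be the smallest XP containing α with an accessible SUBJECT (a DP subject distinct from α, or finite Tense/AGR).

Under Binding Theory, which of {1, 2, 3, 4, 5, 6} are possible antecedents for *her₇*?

*her* is a pronoun, so Principle B applies: it must be free in its binding domain.
Binding domain of *her₇*: the embedded TP, whose subject is Lucia₃.
*Freya₁* c-commands the pronoun but from outside its binding domain, and is not c-commanded by it → coindexation permitted.
*Maya₂* c-commands the pronoun but from outside its binding domain, and is not c-commanded by it → coindexation permitted.
*Lucia₃* c-commands the pronoun within its binding domain → coindexation would violate Principle B.
*Elena₄*: the pronoun c-commands this R-expression → coindexation would violate Principle C on *Elena₄*.
*Sofia₅*: the pronoun c-commands this R-expression → coindexation would violate Principle C on *Sofia₅*.
*Tamar₆*: the pronoun c-commands this R-expression → coindexation would violate Principle C on *Tamar₆*.

{1, 2}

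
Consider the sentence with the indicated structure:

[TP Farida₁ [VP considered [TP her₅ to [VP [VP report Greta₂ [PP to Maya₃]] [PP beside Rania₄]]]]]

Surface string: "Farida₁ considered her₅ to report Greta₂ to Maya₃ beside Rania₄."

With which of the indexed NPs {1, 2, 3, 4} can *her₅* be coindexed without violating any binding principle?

*her* is a pronoun, so Principle B applies: it must be free in its binding domain.
Binding domain of *her₅*: the matrix TP, whose subject is Farida₁.
*Farida₁* c-commands the pronoun within its binding domain → coindexation would violate Principle B.
*Greta₂*: the pronoun c-commands this R-expression → coindexation would violate Principle C on *Greta₂*.
*Maya₃*: the pronoun c-commands this R-expression → coindexation would violate Principle C on *Maya₃*.
*Rania₄*: the pronoun c-commands this R-expression → coindexation would violate Principle C on *Rania₄*.

none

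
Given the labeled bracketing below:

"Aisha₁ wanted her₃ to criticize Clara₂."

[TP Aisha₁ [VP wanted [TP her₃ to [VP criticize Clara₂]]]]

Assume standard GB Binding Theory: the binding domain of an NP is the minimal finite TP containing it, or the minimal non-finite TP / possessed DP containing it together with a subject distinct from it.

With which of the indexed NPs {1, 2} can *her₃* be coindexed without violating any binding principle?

*her* is a pronoun, so Principle B applies: it must be free in its binding domain.
Binding domain of *her₃*: the matrix TP, whose subject is Aisha₁.
*Aisha₁* c-commands the pronoun within its binding domain → coindexation would violate Principle B.
*Clara₂*: the pronoun c-commands this R-expression → coindexation would violate Principle C on *Clara₂*.

none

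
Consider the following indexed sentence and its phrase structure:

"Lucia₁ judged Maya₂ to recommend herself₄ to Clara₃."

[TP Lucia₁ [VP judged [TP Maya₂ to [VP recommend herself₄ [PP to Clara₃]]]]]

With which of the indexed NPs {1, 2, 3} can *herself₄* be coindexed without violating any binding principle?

*herself* is an anaphor, so Principle A applies: it must be bound in its binding domain.
Binding domain of *herself₄*: the embedded TP, whose subject is Maya₂.
*Lucia₁* c-commands the anaphor but is outside its binding domain → cannot satisfy Principle A.
*Maya₂* c-commands the anaphor within its binding domain → licit binder.
*Clara₃* does not c-command the anaphor → cannot bind it.

{2}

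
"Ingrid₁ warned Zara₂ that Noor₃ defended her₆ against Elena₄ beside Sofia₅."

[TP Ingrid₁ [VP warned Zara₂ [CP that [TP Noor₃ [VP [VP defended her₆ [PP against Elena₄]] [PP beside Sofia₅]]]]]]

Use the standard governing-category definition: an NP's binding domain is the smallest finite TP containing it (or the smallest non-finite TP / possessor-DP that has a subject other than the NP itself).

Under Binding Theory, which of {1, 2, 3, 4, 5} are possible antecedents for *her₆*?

{1, 2, 5}

*her* is a pronoun, so Principle B applies: it must be free in its binding domain.
Binding domain of *her₆*: the embedded TP, whose subject is Noor₃.
*Ingrid₁* c-commands the pronoun but from outside its binding domain, and is not c-commanded by it → coindexation permitted.
*Zara₂* c-commands the pronoun but from outside its binding domain, and is not c-commanded by it → coindexation permitted.
*Noor₃* c-commands the pronoun within its binding domain → coindexation would violate Principle B.
*Elena₄*: the pronoun c-commands this R-expression → coindexation would violate Principle C on *Elena₄*.
*Sofia₅* and the pronoun do not c-command one another → neither Principle B nor Principle C is at stake; coindexation permitted.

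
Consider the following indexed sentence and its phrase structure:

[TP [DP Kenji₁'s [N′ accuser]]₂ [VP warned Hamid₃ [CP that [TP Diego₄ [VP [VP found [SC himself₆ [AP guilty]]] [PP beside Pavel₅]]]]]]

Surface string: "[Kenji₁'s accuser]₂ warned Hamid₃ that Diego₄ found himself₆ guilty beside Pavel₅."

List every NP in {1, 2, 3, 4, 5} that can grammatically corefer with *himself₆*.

*himself* is an anaphor, so Principle A applies: it must be bound in its binding domain.
Binding domain of *himself₆*: the embedded TP, whose subject is Diego₄.
*Kenji₁* does not c-command the anaphor → cannot bind it.
*[Kenji₁'s accuser]₂* c-commands the anaphor but is outside its binding domain → cannot satisfy Principle A.
*Hamid₃* c-commands the anaphor but is outside its binding domain → cannot satisfy Principle A.
*Diego₄* c-commands the anaphor within its binding domain → licit binder.
*Pavel₅* does not c-command the anaphor → cannot bind it.

{4}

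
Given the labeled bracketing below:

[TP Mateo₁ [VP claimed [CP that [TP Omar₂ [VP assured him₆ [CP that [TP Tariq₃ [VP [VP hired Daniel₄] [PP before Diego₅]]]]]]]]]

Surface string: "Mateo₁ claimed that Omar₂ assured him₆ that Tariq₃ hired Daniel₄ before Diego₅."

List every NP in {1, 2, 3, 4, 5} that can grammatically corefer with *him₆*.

{1}

*him* is a pronoun, so Principle B applies: it must be free in its binding domain.
Binding domain of *him₆*: the embedded TP, whose subject is Omar₂.
*Mateo₁* c-commands the pronoun but from outside its binding domain, and is not c-commanded by it → coindexation permitted.
*Omar₂* c-commands the pronoun within its binding domain → coindexation would violate Principle B.
*Tariq₃*: the pronoun c-commands this R-expression → coindexation would violate Principle C on *Tariq₃*.
*Daniel₄*: the pronoun c-commands this R-expression → coindexation would violate Principle C on *Daniel₄*.
*Diego₅*: the pronoun c-commands this R-expression → coindexation would violate Principle C on *Diego₅*.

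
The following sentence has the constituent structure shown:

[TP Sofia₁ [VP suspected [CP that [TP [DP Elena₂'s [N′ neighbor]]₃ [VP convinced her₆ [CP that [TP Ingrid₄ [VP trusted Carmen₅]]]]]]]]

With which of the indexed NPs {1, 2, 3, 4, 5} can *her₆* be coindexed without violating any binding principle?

*her* is a pronoun, so Principle B applies: it must be free in its binding domain.
Binding domain of *her₆*: the embedded TP, whose subject is [Elena₂'s neighbor]₃.
*Sofia₁* c-commands the pronoun but from outside its binding domain, and is not c-commanded by it → coindexation permitted.
*Elena₂* and the pronoun do not c-command one another → neither Principle B nor Principle C is at stake; coindexation permitted.
*[Elena₂'s neighbor]₃* c-commands the pronoun within its binding domain → coindexation would violate Principle B.
*Ingrid₄*: the pronoun c-commands this R-expression → coindexation would violate Principle C on *Ingrid₄*.
*Carmen₅*: the pronoun c-commands this R-expression → coindexation would violate Principle C on *Carmen₅*.

{1, 2}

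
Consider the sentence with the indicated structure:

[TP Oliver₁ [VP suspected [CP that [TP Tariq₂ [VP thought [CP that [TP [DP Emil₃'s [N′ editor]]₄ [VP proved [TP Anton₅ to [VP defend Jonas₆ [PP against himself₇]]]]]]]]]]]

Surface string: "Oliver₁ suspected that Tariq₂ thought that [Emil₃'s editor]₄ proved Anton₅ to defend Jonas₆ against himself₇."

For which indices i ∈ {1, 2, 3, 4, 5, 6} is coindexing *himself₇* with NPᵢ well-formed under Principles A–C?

*himself* is an anaphor, so Principle A applies: it must be bound in its binding domain.
Binding domain of *himself₇*: the embedded TP, whose subject is Anton₅.
*Oliver₁* c-commands the anaphor but is outside its binding domain → cannot satisfy Principle A.
*Tariq₂* c-commands the anaphor but is outside its binding domain → cannot satisfy Principle A.
*Emil₃* does not c-command the anaphor → cannot bind it.
*[Emil₃'s editor]₄* c-commands the anaphor but is outside its binding domain → cannot satisfy Principle A.
*Anton₅* c-commands the anaphor within its binding domain → licit binder.
*Jonas₆* c-commands the anaphor within its binding domain → licit binder.

{5, 6}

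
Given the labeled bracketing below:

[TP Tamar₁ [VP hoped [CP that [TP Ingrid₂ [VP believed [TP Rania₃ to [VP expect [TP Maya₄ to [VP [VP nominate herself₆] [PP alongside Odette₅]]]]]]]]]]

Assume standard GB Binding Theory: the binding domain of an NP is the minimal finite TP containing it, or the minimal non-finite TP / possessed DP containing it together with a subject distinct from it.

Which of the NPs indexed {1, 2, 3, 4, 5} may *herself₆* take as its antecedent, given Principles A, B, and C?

{4}

*herself* is an anaphor, so Principle A applies: it must be bound in its binding domain.
Binding domain of *herself₆*: the embedded TP, whose subject is Maya₄.
*Tamar₁* c-commands the anaphor but is outside its binding domain → cannot satisfy Principle A.
*Ingrid₂* c-commands the anaphor but is outside its binding domain → cannot satisfy Principle A.
*Rania₃* c-commands the anaphor but is outside its binding domain → cannot satisfy Principle A.
*Maya₄* c-commands the anaphor within its binding domain → licit binder.
*Odette₅* does not c-command the anaphor → cannot bind it.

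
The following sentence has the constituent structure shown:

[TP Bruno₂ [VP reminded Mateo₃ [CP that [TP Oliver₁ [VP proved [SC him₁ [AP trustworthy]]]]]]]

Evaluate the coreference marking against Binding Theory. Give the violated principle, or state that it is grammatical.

The two coindexed NPs are *Oliver₁* and *him₁*.
*him₁* is a pronoun. Its binding domain is the embedded TP, whose subject is Oliver₁.
*Oliver₁* c-commands it within that domain and carries the same index.
The pronoun is locally bound → Principle B violation.

Principle B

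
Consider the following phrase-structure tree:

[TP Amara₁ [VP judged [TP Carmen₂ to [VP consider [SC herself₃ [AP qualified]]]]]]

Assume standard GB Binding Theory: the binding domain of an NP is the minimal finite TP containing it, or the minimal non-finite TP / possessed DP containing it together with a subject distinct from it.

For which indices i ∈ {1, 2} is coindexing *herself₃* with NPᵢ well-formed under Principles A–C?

*herself* is an anaphor, so Principle A applies: it must be bound in its binding domain.
Binding domain of *herself₃*: the embedded TP, whose subject is Carmen₂.
*Amara₁* c-commands the anaphor but is outside its binding domain → cannot satisfy Principle A.
*Carmen₂* c-commands the anaphor within its binding domain → licit binder.

{2}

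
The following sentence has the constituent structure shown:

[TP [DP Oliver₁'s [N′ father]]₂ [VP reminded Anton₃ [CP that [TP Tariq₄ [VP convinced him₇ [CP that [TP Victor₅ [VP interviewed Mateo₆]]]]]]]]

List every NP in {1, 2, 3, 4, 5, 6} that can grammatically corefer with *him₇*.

{1, 2, 3}

*him* is a pronoun, so Principle B applies: it must be free in its binding domain.
Binding domain of *him₇*: the embedded TP, whose subject is Tariq₄.
*Oliver₁* and the pronoun do not c-command one another → neither Principle B nor Principle C is at stake; coindexation permitted.
*[Oliver₁'s father]₂* c-commands the pronoun but from outside its binding domain, and is not c-commanded by it → coindexation permitted.
*Anton₃* c-commands the pronoun but from outside its binding domain, and is not c-commanded by it → coindexation permitted.
*Tariq₄* c-commands the pronoun within its binding domain → coindexation would violate Principle B.
*Victor₅*: the pronoun c-commands this R-expression → coindexation would violate Principle C on *Victor₅*.
*Mateo₆*: the pronoun c-commands this R-expression → coindexation would violate Principle C on *Mateo₆*.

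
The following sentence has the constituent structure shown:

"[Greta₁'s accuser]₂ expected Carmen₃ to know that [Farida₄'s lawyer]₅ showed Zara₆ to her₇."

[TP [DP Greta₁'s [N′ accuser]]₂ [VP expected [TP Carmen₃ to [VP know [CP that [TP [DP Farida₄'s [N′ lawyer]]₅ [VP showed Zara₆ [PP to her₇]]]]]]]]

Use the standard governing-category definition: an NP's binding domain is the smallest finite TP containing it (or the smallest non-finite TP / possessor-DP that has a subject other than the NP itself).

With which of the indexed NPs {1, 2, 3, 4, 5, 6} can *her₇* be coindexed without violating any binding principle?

*her* is a pronoun, so Principle B applies: it must be free in its binding domain.
Binding domain of *her₇*: the embedded TP, whose subject is [Farida₄'s lawyer]₅.
*Greta₁* and the pronoun do not c-command one another → neither Principle B nor Principle C is at stake; coindexation permitted.
*[Greta₁'s accuser]₂* c-commands the pronoun but from outside its binding domain, and is not c-commanded by it → coindexation permitted.
*Carmen₃* c-commands the pronoun but from outside its binding domain, and is not c-commanded by it → coindexation permitted.
*Farida₄* and the pronoun do not c-command one another → neither Principle B nor Principle C is at stake; coindexation permitted.
*[Farida₄'s lawyer]₅* c-commands the pronoun within its binding domain → coindexation would violate Principle B.
*Zara₆* c-commands the pronoun within its binding domain → coindexation would violate Principle B.

{1, 2, 3, 4}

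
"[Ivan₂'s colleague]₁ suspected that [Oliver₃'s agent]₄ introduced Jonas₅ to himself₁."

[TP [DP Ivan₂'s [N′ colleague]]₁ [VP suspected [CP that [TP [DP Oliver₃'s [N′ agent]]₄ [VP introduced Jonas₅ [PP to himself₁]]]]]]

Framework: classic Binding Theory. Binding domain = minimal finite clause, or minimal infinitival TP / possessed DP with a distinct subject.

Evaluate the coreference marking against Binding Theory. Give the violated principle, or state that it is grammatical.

Principle A

The two coindexed NPs are *[Ivan₂'s colleague]₁* and *himself₁*.
*himself₁* is an anaphor. Principle A requires it to be bound within its binding domain — the embedded TP, whose subject is [Oliver₃'s agent]₄.
Within that domain it is c-commanded by *[Oliver₃'s agent]₄*, *Jonas₅*, none of which share its index.
*[Ivan₂'s colleague]₁* does c-command the anaphor, but from outside its binding domain.
The anaphor is unbound in its domain → Principle A violation.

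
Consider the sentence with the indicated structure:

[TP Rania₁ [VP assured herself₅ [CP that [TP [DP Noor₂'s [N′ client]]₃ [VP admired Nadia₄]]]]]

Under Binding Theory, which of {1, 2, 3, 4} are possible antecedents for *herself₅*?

{1}

*herself* is an anaphor, so Principle A applies: it must be bound in its binding domain.
Binding domain of *herself₅*: the matrix TP, whose subject is Rania₁.
*Rania₁* c-commands the anaphor within its binding domain → licit binder.
*Noor₂* does not c-command the anaphor → cannot bind it.
*[Noor₂'s client]₃* does not c-command the anaphor → cannot bind it.
*Nadia₄* does not c-command the anaphor → cannot bind it.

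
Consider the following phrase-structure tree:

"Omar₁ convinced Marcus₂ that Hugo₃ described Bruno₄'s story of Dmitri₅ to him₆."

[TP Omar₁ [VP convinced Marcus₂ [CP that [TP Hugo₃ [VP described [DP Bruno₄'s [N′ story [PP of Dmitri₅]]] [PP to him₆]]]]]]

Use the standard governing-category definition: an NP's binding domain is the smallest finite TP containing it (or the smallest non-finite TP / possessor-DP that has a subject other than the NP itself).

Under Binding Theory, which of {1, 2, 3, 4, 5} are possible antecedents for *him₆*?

*him* is a pronoun, so Principle B applies: it must be free in its binding domain.
Binding domain of *him₆*: the embedded TP, whose subject is Hugo₃.
*Omar₁* c-commands the pronoun but from outside its binding domain, and is not c-commanded by it → coindexation permitted.
*Marcus₂* c-commands the pronoun but from outside its binding domain, and is not c-commanded by it → coindexation permitted.
*Hugo₃* c-commands the pronoun within its binding domain → coindexation would violate Principle B.
*Bruno₄* and the pronoun do not c-command one another → neither Principle B nor Principle C is at stake; coindexation permitted.
*Dmitri₅* and the pronoun do not c-command one another → neither Principle B nor Principle C is at stake; coindexation permitted.

{1, 2, 4, 5}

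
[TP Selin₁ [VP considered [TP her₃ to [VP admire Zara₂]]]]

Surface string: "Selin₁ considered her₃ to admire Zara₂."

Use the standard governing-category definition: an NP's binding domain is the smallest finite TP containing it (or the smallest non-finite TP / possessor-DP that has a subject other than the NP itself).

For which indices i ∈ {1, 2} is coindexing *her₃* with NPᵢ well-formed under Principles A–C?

*her* is a pronoun, so Principle B applies: it must be free in its binding domain.
Binding domain of *her₃*: the matrix TP, whose subject is Selin₁.
*Selin₁* c-commands the pronoun within its binding domain → coindexation would violate Principle B.
*Zara₂*: the pronoun c-commands this R-expression → coindexation would violate Principle C on *Zara₂*.

none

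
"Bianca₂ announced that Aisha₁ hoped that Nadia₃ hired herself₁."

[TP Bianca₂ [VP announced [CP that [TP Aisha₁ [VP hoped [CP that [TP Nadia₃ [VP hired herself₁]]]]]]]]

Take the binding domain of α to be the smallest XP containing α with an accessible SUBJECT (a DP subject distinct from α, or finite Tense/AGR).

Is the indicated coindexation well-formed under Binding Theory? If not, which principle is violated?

The two coindexed NPs are *Aisha₁* and *herself₁*.
*herself₁* is an anaphor. Principle A requires it to be bound within its binding domain — the embedded TP, whose subject is Nadia₃.
Within that domain it is c-commanded by *Nadia₃*, which does not share its index.
*Aisha₁* does c-command the anaphor, but from outside its binding domain.
The anaphor is unbound in its domain → Principle A violation.

Principle A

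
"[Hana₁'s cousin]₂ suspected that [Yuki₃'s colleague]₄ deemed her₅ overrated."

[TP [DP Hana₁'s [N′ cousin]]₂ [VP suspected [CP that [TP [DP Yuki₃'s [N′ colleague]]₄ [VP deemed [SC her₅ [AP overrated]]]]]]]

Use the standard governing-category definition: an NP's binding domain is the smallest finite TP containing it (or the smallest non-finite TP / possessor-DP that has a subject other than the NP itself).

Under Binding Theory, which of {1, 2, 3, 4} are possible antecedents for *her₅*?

{1, 2, 3}

*her* is a pronoun, so Principle B applies: it must be free in its binding domain.
Binding domain of *her₅*: the embedded TP, whose subject is [Yuki₃'s colleague]₄.
*Hana₁* and the pronoun do not c-command one another → neither Principle B nor Principle C is at stake; coindexation permitted.
*[Hana₁'s cousin]₂* c-commands the pronoun but from outside its binding domain, and is not c-commanded by it → coindexation permitted.
*Yuki₃* and the pronoun do not c-command one another → neither Principle B nor Principle C is at stake; coindexation permitted.
*[Yuki₃'s colleague]₄* c-commands the pronoun within its binding domain → coindexation would violate Principle B.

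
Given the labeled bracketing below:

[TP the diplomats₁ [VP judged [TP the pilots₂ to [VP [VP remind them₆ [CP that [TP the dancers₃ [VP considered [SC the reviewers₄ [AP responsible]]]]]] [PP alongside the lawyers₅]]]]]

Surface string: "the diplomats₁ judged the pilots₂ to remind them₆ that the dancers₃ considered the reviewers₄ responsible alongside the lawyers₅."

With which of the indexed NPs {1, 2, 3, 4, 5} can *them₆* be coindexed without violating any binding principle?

{1, 5}

*them* is a pronoun, so Principle B applies: it must be free in its binding domain.
Binding domain of *them₆*: the embedded TP, whose subject is the pilots₂.
*the diplomats₁* c-commands the pronoun but from outside its binding domain, and is not c-commanded by it → coindexation permitted.
*the pilots₂* c-commands the pronoun within its binding domain → coindexation would violate Principle B.
*the dancers₃*: the pronoun c-commands this R-expression → coindexation would violate Principle C on *the dancers₃*.
*the reviewers₄*: the pronoun c-commands this R-expression → coindexation would violate Principle C on *the reviewers₄*.
*the lawyers₅* and the pronoun do not c-command one another → neither Principle B nor Principle C is at stake; coindexation permitted.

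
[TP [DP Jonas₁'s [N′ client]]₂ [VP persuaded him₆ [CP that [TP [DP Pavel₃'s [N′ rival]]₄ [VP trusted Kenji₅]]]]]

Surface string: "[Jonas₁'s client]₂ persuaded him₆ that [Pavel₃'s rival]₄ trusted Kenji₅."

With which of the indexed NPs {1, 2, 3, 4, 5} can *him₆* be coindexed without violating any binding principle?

*him* is a pronoun, so Principle B applies: it must be free in its binding domain.
Binding domain of *him₆*: the matrix TP, whose subject is [Jonas₁'s client]₂.
*Jonas₁* and the pronoun do not c-command one another → neither Principle B nor Principle C is at stake; coindexation permitted.
*[Jonas₁'s client]₂* c-commands the pronoun within its binding domain → coindexation would violate Principle B.
*Pavel₃*: the pronoun c-commands this R-expression → coindexation would violate Principle C on *Pavel₃*.
*[Pavel₃'s rival]₄*: the pronoun c-commands this R-expression → coindexation would violate Principle C on *[Pavel₃'s rival]₄*.
*Kenji₅*: the pronoun c-commands this R-expression → coindexation would violate Principle C on *Kenji₅*.

{1}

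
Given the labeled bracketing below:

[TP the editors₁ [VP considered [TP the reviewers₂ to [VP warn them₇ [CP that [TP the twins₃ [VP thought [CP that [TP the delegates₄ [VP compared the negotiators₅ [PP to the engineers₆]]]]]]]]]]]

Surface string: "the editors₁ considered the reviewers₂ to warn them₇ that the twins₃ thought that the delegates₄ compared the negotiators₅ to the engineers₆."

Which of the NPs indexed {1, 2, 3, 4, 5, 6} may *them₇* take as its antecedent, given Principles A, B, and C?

*them* is a pronoun, so Principle B applies: it must be free in its binding domain.
Binding domain of *them₇*: the embedded TP, whose subject is the reviewers₂.
*the editors₁* c-commands the pronoun but from outside its binding domain, and is not c-commanded by it → coindexation permitted.
*the reviewers₂* c-commands the pronoun within its binding domain → coindexation would violate Principle B.
*the twins₃*: the pronoun c-commands this R-expression → coindexation would violate Principle C on *the twins₃*.
*the delegates₄*: the pronoun c-commands this R-expression → coindexation would violate Principle C on *the delegates₄*.
*the negotiators₅*: the pronoun c-commands this R-expression → coindexation would violate Principle C on *the negotiators₅*.
*the engineers₆*: the pronoun c-commands this R-expression → coindexation would violate Principle C on *the engineers₆*.

{1}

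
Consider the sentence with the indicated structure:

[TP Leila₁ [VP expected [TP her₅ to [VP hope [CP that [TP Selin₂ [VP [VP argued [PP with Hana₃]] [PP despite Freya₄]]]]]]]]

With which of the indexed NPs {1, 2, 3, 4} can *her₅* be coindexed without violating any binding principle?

none

*her* is a pronoun, so Principle B applies: it must be free in its binding domain.
Binding domain of *her₅*: the matrix TP, whose subject is Leila₁.
*Leila₁* c-commands the pronoun within its binding domain → coindexation would violate Principle B.
*Selin₂*: the pronoun c-commands this R-expression → coindexation would violate Principle C on *Selin₂*.
*Hana₃*: the pronoun c-commands this R-expression → coindexation would violate Principle C on *Hana₃*.
*Freya₄*: the pronoun c-commands this R-expression → coindexation would violate Principle C on *Freya₄*.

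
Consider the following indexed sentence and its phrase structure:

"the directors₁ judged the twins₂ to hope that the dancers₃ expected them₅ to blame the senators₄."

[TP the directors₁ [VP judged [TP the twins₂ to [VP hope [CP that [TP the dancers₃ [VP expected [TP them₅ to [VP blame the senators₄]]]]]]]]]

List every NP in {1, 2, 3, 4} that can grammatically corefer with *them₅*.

{1, 2}

*them* is a pronoun, so Principle B applies: it must be free in its binding domain.
Binding domain of *them₅*: the embedded TP, whose subject is the dancers₃.
*the directors₁* c-commands the pronoun but from outside its binding domain, and is not c-commanded by it → coindexation permitted.
*the twins₂* c-commands the pronoun but from outside its binding domain, and is not c-commanded by it → coindexation permitted.
*the dancers₃* c-commands the pronoun within its binding domain → coindexation would violate Principle B.
*the senators₄*: the pronoun c-commands this R-expression → coindexation would violate Principle C on *the senators₄*.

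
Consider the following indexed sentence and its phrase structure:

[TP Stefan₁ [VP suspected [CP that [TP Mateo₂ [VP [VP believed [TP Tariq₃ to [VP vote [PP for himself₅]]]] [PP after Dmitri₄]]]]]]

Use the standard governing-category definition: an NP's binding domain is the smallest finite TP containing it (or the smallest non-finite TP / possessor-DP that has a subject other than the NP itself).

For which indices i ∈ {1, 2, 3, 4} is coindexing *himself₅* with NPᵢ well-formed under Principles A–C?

{3}

*himself* is an anaphor, so Principle A applies: it must be bound in its binding domain.
Binding domain of *himself₅*: the embedded TP, whose subject is Tariq₃.
*Stefan₁* c-commands the anaphor but is outside its binding domain → cannot satisfy Principle A.
*Mateo₂* c-commands the anaphor but is outside its binding domain → cannot satisfy Principle A.
*Tariq₃* c-commands the anaphor within its binding domain → licit binder.
*Dmitri₄* does not c-command the anaphor → cannot bind it.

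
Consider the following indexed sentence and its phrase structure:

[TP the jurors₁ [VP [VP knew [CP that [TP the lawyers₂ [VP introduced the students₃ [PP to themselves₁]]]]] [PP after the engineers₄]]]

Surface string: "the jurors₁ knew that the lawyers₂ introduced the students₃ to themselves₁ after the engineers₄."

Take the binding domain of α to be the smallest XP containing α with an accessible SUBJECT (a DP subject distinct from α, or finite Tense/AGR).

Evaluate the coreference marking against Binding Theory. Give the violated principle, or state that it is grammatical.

Principle A

The two coindexed NPs are *the jurors₁* and *themselves₁*.
*themselves₁* is an anaphor. Principle A requires it to be bound within its binding domain — the embedded TP, whose subject is the lawyers₂.
Within that domain it is c-commanded by *the lawyers₂*, *the students₃*, none of which share its index.
*the jurors₁* does c-command the anaphor, but from outside its binding domain.
The anaphor is unbound in its domain → Principle A violation.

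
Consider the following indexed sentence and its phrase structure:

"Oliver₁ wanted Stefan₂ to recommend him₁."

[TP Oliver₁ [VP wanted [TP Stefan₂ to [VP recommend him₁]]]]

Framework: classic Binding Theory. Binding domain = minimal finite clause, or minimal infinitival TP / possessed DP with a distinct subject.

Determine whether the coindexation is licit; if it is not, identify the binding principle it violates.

grammatical

The two coindexed NPs are *Oliver₁* and *him₁*.
*him₁* is a pronoun; its binding domain is the embedded TP, whose subject is Stefan₂. Within that domain it is c-commanded only by *Stefan₂*, which carries a different index — the pronoun is free locally, so Principle B holds.
*Oliver₁* is an R-expression; *him₁* does not c-command it, and no other NP shares its index, so Principle C is satisfied.
All principles are respected.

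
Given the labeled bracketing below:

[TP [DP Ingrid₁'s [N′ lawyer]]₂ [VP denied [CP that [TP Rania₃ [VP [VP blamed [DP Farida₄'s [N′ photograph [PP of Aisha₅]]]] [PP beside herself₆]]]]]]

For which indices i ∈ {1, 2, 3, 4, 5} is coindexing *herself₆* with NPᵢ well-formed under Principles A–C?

*herself* is an anaphor, so Principle A applies: it must be bound in its binding domain.
Binding domain of *herself₆*: the embedded TP, whose subject is Rania₃.
*Ingrid₁* does not c-command the anaphor → cannot bind it.
*[Ingrid₁'s lawyer]₂* c-commands the anaphor but is outside its binding domain → cannot satisfy Principle A.
*Rania₃* c-commands the anaphor within its binding domain → licit binder.
*Farida₄* does not c-command the anaphor → cannot bind it.
*Aisha₅* does not c-command the anaphor → cannot bind it.

{3}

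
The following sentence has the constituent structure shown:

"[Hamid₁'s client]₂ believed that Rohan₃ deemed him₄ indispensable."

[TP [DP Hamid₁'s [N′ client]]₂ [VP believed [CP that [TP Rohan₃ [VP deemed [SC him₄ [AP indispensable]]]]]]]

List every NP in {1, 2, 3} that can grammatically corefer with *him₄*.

{1, 2}

*him* is a pronoun, so Principle B applies: it must be free in its binding domain.
Binding domain of *him₄*: the embedded TP, whose subject is Rohan₃.
*Hamid₁* and the pronoun do not c-command one another → neither Principle B nor Principle C is at stake; coindexation permitted.
*[Hamid₁'s client]₂* c-commands the pronoun but from outside its binding domain, and is not c-commanded by it → coindexation permitted.
*Rohan₃* c-commands the pronoun within its binding domain → coindexation would violate Principle B.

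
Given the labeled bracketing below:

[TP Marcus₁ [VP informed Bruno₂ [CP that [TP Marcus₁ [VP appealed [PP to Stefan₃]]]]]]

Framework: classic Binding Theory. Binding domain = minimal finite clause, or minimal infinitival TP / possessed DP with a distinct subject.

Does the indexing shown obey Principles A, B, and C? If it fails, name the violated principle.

The two coindexed NPs are *Marcus₁* (the lower occurrence) and *Marcus₁* (the higher occurrence).
*Marcus₁* (the lower occurrence) is an R-expression. Principle C requires it to be free everywhere.
*Marcus₁* (the higher occurrence) c-commands it and carries the same index.
The R-expression is bound → Principle C violation.

Principle C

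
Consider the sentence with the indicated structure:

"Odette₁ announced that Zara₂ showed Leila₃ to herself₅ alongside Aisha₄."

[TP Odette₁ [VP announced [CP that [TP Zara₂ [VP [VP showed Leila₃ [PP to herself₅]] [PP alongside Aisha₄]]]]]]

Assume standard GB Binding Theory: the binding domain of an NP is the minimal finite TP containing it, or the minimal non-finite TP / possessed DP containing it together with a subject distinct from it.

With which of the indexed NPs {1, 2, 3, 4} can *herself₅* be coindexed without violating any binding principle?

{2, 3}

*herself* is an anaphor, so Principle A applies: it must be bound in its binding domain.
Binding domain of *herself₅*: the embedded TP, whose subject is Zara₂.
*Odette₁* c-commands the anaphor but is outside its binding domain → cannot satisfy Principle A.
*Zara₂* c-commands the anaphor within its binding domain → licit binder.
*Leila₃* c-commands the anaphor within its binding domain → licit binder.
*Aisha₄* does not c-command the anaphor → cannot bind it.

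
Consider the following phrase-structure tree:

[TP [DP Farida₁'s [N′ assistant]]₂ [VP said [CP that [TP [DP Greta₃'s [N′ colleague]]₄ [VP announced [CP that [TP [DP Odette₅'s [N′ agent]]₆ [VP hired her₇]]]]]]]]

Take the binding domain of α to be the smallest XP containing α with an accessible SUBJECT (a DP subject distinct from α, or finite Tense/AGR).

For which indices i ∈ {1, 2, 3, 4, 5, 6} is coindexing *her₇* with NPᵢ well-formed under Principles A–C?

{1, 2, 3, 4, 5}

*her* is a pronoun, so Principle B applies: it must be free in its binding domain.
Binding domain of *her₇*: the embedded TP, whose subject is [Odette₅'s agent]₆.
*Farida₁* and the pronoun do not c-command one another → neither Principle B nor Principle C is at stake; coindexation permitted.
*[Farida₁'s assistant]₂* c-commands the pronoun but from outside its binding domain, and is not c-commanded by it → coindexation permitted.
*Greta₃* and the pronoun do not c-command one another → neither Principle B nor Principle C is at stake; coindexation permitted.
*[Greta₃'s colleague]₄* c-commands the pronoun but from outside its binding domain, and is not c-commanded by it → coindexation permitted.
*Odette₅* and the pronoun do not c-command one another → neither Principle B nor Principle C is at stake; coindexation permitted.
*[Odette₅'s agent]₆* c-commands the pronoun within its binding domain → coindexation would violate Principle B.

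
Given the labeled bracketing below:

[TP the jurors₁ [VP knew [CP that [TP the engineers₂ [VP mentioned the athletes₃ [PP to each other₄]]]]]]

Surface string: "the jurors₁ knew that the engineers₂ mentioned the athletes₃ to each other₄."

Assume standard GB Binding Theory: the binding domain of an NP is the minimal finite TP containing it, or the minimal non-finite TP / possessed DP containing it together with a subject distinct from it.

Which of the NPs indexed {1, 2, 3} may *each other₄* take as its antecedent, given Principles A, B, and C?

*each other* is an anaphor, so Principle A applies: it must be bound in its binding domain.
Binding domain of *each other₄*: the embedded TP, whose subject is the engineers₂.
*the jurors₁* c-commands the anaphor but is outside its binding domain → cannot satisfy Principle A.
*the engineers₂* c-commands the anaphor within its binding domain → licit binder.
*the athletes₃* c-commands the anaphor within its binding domain → licit binder.

{2, 3}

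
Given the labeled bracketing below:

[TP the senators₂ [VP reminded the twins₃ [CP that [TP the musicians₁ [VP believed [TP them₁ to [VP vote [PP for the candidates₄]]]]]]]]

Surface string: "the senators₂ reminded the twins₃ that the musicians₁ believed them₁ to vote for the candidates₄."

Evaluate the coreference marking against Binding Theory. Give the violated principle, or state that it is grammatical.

Principle B

The two coindexed NPs are *the musicians₁* and *them₁*.
*them₁* is a pronoun. Its binding domain is the embedded TP, whose subject is the musicians₁.
*the musicians₁* c-commands it within that domain and carries the same index.
The pronoun is locally bound → Principle B violation.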